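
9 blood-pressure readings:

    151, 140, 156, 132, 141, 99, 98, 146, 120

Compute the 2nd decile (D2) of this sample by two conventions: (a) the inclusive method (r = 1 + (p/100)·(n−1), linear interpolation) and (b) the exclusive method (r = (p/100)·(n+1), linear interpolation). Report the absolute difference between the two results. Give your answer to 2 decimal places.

Sorted: 98, 99, 120, 132, 140, 141, 146, 151, 156.
n = 9.
(a) r = 2.6; between ranks 2 (99) and 3 (120): 111.6.
(b) r = 2 → value at rank 2 = 99.
|111.6 − 99| = 12.6.

12.60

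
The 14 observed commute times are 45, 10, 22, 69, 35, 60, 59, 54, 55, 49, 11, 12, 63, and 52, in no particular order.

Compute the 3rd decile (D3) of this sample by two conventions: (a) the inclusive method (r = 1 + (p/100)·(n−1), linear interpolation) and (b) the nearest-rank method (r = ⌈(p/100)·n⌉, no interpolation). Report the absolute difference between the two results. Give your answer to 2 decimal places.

Sorted: 10, 11, 12, 22, 35, 45, 49, 52, 54, 55, 59, 60, 63, 69.
n = 14.
(a) r = 4.9; between ranks 4 (22) and 5 (35): 33.7.
(b) the nearest-rank method: rank 5 → 35.
|33.7 − 35| = 1.3.

1.30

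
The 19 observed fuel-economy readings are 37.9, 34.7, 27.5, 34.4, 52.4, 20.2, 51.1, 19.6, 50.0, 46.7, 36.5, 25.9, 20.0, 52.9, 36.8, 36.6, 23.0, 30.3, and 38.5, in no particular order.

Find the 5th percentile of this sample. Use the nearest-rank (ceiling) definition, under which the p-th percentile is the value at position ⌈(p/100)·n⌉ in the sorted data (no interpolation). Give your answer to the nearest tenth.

19.6

Sorted: 19.6, 20.0, 20.2, 23.0, 25.9, 27.5, 30.3, 34.4, 34.7, 36.5, 36.6, 36.8, 37.9, 38.5, 46.7, 50.0, 51.1, 52.4, 52.9.
n = 19.
Position = ⌈5/100 · 19⌉ = ⌈0.95⌉ = 1.
The value at rank 1 is 19.6.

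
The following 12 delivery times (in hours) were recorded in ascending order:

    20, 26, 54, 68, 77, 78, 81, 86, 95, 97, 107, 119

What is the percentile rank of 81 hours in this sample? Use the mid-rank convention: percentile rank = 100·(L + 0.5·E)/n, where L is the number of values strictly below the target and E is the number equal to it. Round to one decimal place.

Count below 81: L = 6; count equal: E = 1; n = 12.
Percentile rank = 100·(6 + 0.5·1)/12 = 100·6.5/12 = 54.17.

54.2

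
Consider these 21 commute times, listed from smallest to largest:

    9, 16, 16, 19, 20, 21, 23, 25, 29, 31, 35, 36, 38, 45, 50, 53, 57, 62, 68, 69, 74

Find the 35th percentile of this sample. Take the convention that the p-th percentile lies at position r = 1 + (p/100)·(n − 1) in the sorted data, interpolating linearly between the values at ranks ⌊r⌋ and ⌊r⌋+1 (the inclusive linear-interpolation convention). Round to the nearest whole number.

25

n = 21.
r = 1 + (35/100)·(21 − 1) = 1 + 7 = 8.
r is an integer, so P35 is the value at rank 8: 25.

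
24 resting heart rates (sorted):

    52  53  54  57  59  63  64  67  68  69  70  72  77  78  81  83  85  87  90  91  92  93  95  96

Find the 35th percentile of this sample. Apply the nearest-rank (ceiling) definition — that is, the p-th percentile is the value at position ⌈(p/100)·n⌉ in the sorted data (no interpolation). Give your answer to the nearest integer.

n = 24.
Position = ⌈35/100 · 24⌉ = ⌈8.4⌉ = 9.
The value at rank 9 is 68.

68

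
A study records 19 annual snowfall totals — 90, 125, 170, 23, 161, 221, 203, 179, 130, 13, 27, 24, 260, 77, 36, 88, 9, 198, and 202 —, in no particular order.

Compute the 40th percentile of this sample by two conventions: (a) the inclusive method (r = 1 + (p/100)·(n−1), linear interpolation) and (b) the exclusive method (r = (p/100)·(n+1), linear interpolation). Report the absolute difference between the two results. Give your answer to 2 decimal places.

Sorted: 9, 13, 23, 24, 27, 36, 77, 88, 90, 125, 130, 161, 170, 179, 198, 202, 203, 221, 260.
n = 19.
(a) r = 8.2; between ranks 8 (88) and 9 (90): 88.4.
(b) r = 8 → value at rank 8 = 88.
|88.4 − 88| = 0.4.

0.40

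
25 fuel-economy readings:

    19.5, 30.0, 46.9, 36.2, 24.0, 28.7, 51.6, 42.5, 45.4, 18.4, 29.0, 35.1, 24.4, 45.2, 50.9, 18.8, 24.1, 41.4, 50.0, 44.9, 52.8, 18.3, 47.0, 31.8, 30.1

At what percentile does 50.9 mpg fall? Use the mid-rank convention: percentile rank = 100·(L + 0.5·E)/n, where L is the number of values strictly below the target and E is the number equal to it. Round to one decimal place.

90.0

Sorted: 18.3, 18.4, 18.8, 19.5, 24.0, 24.1, 24.4, 28.7, 29.0, 30.0, 30.1, 31.8, 35.1, 36.2, 41.4, 42.5, 44.9, 45.2, 45.4, 46.9, 47.0, 50.0, 50.9, 51.6, 52.8.
Count below 50.9: L = 22; count equal: E = 1; n = 25.
Percentile rank = 100·(22 + 0.5·1)/25 = 100·22.5/25 = 90.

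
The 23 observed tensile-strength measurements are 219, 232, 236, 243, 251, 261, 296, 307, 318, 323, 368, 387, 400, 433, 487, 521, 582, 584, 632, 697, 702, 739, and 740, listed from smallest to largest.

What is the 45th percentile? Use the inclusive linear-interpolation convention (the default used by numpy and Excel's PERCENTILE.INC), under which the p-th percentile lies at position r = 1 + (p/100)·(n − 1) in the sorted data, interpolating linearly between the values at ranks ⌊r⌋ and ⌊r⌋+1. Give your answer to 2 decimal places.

363.50

n = 23.
r = 1 + (45/100)·(23 − 1) = 1 + 9.9 = 10.9.
Rank 10 is 323 and rank 11 is 368.
Interpolate: 323 + 0.9·(368 − 323) = 323 + 0.9·45 = 363.5.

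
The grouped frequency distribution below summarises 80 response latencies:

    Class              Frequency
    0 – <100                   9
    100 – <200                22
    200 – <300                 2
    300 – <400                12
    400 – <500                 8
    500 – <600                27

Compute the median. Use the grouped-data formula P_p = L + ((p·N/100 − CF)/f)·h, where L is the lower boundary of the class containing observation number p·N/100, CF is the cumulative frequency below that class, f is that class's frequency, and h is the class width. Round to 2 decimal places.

N = 80; target position k = 50/100 · 80 = 40.
Cumulative frequencies: 9, 31, 33, 45, 53, 80.
Observation 40 falls in the class 300 – <400.
L = 300, CF = 33, f = 12, h = 100.
P50 = 300 + ((40 − 33)/12)·100 = 300 + 58.3333 = 358.333.

358.33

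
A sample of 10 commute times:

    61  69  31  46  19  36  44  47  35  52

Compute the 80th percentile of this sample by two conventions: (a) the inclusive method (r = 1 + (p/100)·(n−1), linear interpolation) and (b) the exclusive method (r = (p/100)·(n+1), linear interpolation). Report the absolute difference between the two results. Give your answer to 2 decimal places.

Sorted: 19, 31, 35, 36, 44, 46, 47, 52, 61, 69.
n = 10.
(a) r = 8.2; between ranks 8 (52) and 9 (61): 53.8.
(b) r = 8.8; between ranks 8 (52) and 9 (61): 59.2.
|53.8 − 59.2| = 5.4.

5.40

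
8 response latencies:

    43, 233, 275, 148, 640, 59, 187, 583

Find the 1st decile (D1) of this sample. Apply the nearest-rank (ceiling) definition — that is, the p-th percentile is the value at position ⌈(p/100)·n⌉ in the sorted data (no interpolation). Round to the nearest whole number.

43

Sorted: 43, 59, 148, 187, 233, 275, 583, 640.
n = 8.
Position = ⌈10/100 · 8⌉ = ⌈0.8⌉ = 1.
The value at rank 1 is 43.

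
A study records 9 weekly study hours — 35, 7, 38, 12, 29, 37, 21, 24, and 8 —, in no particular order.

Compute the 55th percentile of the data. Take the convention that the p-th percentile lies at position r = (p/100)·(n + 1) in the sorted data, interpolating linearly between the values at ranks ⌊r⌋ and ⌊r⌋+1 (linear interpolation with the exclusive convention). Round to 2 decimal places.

26.50

Sorted: 7, 8, 12, 21, 24, 29, 35, 37, 38.
n = 9.
r = (55/100)·(9 + 1) = 5.5.
Rank 5 is 24 and rank 6 is 29.
Interpolate: 24 + 0.5·(29 − 24) = 24 + 0.5·5 = 26.5.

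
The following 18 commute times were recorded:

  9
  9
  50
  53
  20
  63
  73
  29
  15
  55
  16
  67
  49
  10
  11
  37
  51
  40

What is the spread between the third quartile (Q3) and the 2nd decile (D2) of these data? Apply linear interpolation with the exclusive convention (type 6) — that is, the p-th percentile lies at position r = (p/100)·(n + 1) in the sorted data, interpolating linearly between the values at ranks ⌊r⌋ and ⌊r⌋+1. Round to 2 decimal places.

42.70

Sorted: 9, 9, 10, 11, 15, 16, 20, 29, 37, 40, 49, 50, 51, 53, 55, 63, 67, 73.
n = 18.
P20: r = 3.8; ranks 3–4 are 10, 11; interpolating gives 10.8.
P75: r = 14.25; ranks 14–15 are 53, 55; interpolating gives 53.5.
Difference: 53.5 − 10.8 = 42.7.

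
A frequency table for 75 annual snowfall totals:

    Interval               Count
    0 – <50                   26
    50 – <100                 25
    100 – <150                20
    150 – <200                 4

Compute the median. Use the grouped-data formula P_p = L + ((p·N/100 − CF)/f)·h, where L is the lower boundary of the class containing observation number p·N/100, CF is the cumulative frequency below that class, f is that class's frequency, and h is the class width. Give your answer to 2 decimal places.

N = 75; target position k = 50/100 · 75 = 37.5.
Cumulative frequencies: 26, 51, 71, 75.
Observation 37.5 falls in the class 50 – <100.
L = 50, CF = 26, f = 25, h = 50.
P50 = 50 + ((37.5 − 26)/25)·50 = 50 + 23 = 73.

73.00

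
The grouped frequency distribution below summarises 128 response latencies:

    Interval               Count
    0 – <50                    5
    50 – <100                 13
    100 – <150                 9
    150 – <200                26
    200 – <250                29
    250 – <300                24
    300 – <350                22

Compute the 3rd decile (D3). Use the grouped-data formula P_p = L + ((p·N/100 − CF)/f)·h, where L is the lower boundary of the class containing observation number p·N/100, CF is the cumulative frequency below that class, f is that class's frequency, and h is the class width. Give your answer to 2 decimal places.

171.92

N = 128; target position k = 30/100 · 128 = 38.4.
Cumulative frequencies: 5, 18, 27, 53, 82, 106, 128.
Observation 38.4 falls in the class 150 – <200.
L = 150, CF = 27, f = 26, h = 50.
P30 = 150 + ((38.4 − 27)/26)·50 = 150 + 21.9231 = 171.923.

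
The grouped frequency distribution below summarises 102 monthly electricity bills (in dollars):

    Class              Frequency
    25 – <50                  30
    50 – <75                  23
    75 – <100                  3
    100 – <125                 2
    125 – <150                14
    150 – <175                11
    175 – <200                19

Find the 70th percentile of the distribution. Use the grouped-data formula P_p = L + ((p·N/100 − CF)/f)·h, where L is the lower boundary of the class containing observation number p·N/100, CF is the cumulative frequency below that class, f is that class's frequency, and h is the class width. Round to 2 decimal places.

N = 102; target position k = 70/100 · 102 = 71.4.
Cumulative frequencies: 30, 53, 56, 58, 72, 83, 102.
Observation 71.4 falls in the class 125 – <150.
L = 125, CF = 58, f = 14, h = 25.
P70 = 125 + ((71.4 − 58)/14)·25 = 125 + 23.9286 = 148.929.

148.93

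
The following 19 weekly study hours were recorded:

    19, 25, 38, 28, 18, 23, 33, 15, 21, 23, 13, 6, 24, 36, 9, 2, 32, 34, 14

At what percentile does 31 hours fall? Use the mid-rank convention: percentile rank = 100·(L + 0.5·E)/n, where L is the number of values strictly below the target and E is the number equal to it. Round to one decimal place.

73.7

Sorted: 2, 6, 9, 13, 14, 15, 18, 19, 21, 23, 23, 24, 25, 28, 32, 33, 34, 36, 38.
Count below 31: L = 14; count equal: E = 0; n = 19.
Percentile rank = 100·(14 + 0.5·0)/19 = 100·14/19 = 73.68.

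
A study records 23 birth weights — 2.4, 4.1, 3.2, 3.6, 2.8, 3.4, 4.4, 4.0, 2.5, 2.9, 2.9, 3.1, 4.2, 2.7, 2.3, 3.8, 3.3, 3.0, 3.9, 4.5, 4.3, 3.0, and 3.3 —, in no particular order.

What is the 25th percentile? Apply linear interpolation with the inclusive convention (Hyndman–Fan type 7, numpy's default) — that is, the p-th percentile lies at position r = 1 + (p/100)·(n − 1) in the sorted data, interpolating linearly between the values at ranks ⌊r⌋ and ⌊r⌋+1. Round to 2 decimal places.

Sorted: 2.3, 2.4, 2.5, 2.7, 2.8, 2.9, 2.9, 3.0, 3.0, 3.1, 3.2, 3.3, 3.3, 3.4, 3.6, 3.8, 3.9, 4.0, 4.1, 4.2, 4.3, 4.4, 4.5.
n = 23.
r = 1 + (25/100)·(23 − 1) = 1 + 5.5 = 6.5.
Rank 6 is 2.9 and rank 7 is 2.9.
Interpolate: 2.9 + 0.5·(2.9 − 2.9) = 2.9 + 0.5·0 = 2.9.

2.90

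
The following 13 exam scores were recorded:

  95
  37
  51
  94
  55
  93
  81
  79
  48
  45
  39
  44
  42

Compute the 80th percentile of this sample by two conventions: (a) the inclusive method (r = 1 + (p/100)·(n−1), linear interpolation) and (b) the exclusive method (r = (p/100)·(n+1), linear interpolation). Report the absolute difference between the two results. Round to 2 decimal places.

5.00

Sorted: 37, 39, 42, 44, 45, 48, 51, 55, 79, 81, 93, 94, 95.
n = 13.
(a) r = 10.6; between ranks 10 (81) and 11 (93): 88.2.
(b) r = 11.2; between ranks 11 (93) and 12 (94): 93.2.
|88.2 − 93.2| = 5.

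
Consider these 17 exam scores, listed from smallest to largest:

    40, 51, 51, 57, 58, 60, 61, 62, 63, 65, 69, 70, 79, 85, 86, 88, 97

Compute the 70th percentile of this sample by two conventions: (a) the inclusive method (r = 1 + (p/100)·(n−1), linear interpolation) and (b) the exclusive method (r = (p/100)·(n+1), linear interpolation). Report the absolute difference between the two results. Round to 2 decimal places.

n = 17.
(a) r = 12.2; between ranks 12 (70) and 13 (79): 71.8.
(b) r = 12.6; between ranks 12 (70) and 13 (79): 75.4.
|71.8 − 75.4| = 3.6.

3.60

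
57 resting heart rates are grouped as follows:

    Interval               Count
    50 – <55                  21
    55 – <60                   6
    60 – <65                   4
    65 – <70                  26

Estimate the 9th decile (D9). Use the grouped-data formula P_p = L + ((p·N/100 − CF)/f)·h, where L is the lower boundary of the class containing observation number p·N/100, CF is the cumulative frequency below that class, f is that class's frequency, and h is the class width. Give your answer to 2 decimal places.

68.90

N = 57; target position k = 90/100 · 57 = 51.3.
Cumulative frequencies: 21, 27, 31, 57.
Observation 51.3 falls in the class 65 – <70.
L = 65, CF = 31, f = 26, h = 5.
P90 = 65 + ((51.3 − 31)/26)·5 = 65 + 3.90385 = 68.9038.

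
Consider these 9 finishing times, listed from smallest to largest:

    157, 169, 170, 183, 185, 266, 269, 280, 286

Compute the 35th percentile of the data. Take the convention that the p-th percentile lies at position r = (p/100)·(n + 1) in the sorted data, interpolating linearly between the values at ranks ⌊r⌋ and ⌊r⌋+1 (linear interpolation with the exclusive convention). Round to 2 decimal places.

176.50

n = 9.
r = (35/100)·(9 + 1) = 3.5.
Rank 3 is 170 and rank 4 is 183.
Interpolate: 170 + 0.5·(183 − 170) = 170 + 0.5·13 = 176.5.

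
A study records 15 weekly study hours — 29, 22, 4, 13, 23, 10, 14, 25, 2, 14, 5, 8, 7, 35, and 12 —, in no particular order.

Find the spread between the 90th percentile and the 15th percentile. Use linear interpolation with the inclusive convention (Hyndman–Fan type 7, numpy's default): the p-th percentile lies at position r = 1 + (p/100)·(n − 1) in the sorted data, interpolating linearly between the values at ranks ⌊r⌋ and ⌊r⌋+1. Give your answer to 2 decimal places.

22.20

Sorted: 2, 4, 5, 7, 8, 10, 12, 13, 14, 14, 22, 23, 25, 29, 35.
n = 15.
P15: r = 3.1; ranks 3–4 are 5, 7; interpolating gives 5.2.
P90: r = 13.6; ranks 13–14 are 25, 29; interpolating gives 27.4.
Difference: 27.4 − 5.2 = 22.2.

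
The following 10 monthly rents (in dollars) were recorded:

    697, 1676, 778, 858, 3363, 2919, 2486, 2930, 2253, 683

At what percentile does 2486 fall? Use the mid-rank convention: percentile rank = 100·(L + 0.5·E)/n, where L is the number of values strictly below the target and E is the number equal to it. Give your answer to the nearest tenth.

Sorted: 683, 697, 778, 858, 1676, 2253, 2486, 2919, 2930, 3363.
Count below 2486: L = 6; count equal: E = 1; n = 10.
Percentile rank = 100·(6 + 0.5·1)/10 = 100·6.5/10 = 65.

65.0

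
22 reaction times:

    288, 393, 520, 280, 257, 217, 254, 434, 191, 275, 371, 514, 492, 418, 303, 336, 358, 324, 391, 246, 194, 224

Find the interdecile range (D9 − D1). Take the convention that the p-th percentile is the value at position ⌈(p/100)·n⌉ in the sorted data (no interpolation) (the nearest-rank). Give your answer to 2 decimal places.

275.00

Sorted: 191, 194, 217, 224, 246, 254, 257, 275, 280, 288, 303, 324, 336, 358, 371, 391, 393, 418, 434, 492, 514, 520.
n = 22.
P10: rank ⌈10/100·22⌉ = 3 → 217.
P90: rank ⌈90/100·22⌉ = 20 → 492.
Difference: 492 − 217 = 275.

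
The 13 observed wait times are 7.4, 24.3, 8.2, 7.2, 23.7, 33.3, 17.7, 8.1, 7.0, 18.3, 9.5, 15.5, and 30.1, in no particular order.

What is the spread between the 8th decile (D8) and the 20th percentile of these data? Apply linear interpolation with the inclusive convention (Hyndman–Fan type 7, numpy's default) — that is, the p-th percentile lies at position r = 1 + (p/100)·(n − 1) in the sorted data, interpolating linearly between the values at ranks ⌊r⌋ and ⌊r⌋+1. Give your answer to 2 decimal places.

Sorted: 7.0, 7.2, 7.4, 8.1, 8.2, 9.5, 15.5, 17.7, 18.3, 23.7, 24.3, 30.1, 33.3.
n = 13.
P20: r = 3.4; ranks 3–4 are 7.4, 8.1; interpolating gives 7.68.
P80: r = 10.6; ranks 10–11 are 23.7, 24.3; interpolating gives 24.06.
Difference: 24.06 − 7.68 = 16.38.

16.38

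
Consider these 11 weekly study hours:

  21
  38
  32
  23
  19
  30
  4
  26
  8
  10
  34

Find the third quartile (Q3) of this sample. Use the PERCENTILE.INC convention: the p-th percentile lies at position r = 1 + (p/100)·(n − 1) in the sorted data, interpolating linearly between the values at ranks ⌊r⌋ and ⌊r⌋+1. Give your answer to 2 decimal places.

Sorted: 4, 8, 10, 19, 21, 23, 26, 30, 32, 34, 38.
n = 11.
r = 1 + (75/100)·(11 − 1) = 1 + 7.5 = 8.5.
Rank 8 is 30 and rank 9 is 32.
Interpolate: 30 + 0.5·(32 − 30) = 30 + 0.5·2 = 31.

31.00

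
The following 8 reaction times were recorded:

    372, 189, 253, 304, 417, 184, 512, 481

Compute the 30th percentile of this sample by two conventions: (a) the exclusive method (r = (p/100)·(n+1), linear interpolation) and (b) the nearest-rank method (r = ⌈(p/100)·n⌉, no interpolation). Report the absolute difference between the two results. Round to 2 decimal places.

Sorted: 184, 189, 253, 304, 372, 417, 481, 512.
n = 8.
(a) r = 2.7; between ranks 2 (189) and 3 (253): 233.8.
(b) the nearest-rank method: rank 3 → 253.
|233.8 − 253| = 19.2.

19.20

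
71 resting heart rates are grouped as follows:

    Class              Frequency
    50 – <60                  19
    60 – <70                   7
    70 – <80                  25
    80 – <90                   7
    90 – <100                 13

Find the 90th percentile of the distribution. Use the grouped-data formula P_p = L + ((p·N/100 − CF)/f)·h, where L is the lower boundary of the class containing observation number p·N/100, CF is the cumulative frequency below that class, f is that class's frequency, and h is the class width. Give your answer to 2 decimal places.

N = 71; target position k = 90/100 · 71 = 63.9.
Cumulative frequencies: 19, 26, 51, 58, 71.
Observation 63.9 falls in the class 90 – <100.
L = 90, CF = 58, f = 13, h = 10.
P90 = 90 + ((63.9 − 58)/13)·10 = 90 + 4.53846 = 94.5385.

94.54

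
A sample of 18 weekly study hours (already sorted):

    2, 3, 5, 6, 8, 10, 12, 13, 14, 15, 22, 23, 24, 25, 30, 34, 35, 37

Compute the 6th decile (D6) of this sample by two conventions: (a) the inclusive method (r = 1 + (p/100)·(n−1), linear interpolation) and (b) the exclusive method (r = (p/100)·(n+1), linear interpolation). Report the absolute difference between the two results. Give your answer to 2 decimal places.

n = 18.
(a) r = 11.2; between ranks 11 (22) and 12 (23): 22.2.
(b) r = 11.4; between ranks 11 (22) and 12 (23): 22.4.
|22.2 − 22.4| = 0.2.

0.20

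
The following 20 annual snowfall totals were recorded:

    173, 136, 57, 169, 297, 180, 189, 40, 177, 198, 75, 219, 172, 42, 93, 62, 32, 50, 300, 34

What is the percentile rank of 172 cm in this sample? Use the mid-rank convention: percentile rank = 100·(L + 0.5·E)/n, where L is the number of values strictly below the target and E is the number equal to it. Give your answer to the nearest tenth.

Sorted: 32, 34, 40, 42, 50, 57, 62, 75, 93, 136, 169, 172, 173, 177, 180, 189, 198, 219, 297, 300.
Count below 172: L = 11; count equal: E = 1; n = 20.
Percentile rank = 100·(11 + 0.5·1)/20 = 100·11.5/20 = 57.5.

57.5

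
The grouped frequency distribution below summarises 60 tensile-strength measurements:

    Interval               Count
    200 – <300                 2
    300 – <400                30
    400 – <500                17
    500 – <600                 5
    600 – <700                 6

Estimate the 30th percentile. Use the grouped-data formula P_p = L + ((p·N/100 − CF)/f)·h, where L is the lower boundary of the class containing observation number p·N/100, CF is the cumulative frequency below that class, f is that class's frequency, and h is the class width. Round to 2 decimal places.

N = 60; target position k = 30/100 · 60 = 18.
Cumulative frequencies: 2, 32, 49, 54, 60.
Observation 18 falls in the class 300 – <400.
L = 300, CF = 2, f = 30, h = 100.
P30 = 300 + ((18 − 2)/30)·100 = 300 + 53.3333 = 353.333.

353.33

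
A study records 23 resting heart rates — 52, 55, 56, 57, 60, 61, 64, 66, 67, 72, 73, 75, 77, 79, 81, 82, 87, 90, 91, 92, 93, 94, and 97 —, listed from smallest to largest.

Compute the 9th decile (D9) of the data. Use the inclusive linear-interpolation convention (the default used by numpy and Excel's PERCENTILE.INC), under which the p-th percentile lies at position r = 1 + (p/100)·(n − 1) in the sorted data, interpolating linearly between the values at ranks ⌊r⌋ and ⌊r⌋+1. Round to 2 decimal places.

n = 23.
r = 1 + (90/100)·(23 − 1) = 1 + 19.8 = 20.8.
Rank 20 is 92 and rank 21 is 93.
Interpolate: 92 + 0.8·(93 − 92) = 92 + 0.8·1 = 92.8.

92.80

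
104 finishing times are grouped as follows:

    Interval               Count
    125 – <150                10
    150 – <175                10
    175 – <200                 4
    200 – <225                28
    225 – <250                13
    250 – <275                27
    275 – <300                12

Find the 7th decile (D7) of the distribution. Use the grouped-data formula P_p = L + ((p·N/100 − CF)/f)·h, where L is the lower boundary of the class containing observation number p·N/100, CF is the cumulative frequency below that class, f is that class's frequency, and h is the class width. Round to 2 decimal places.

257.22

N = 104; target position k = 70/100 · 104 = 72.8.
Cumulative frequencies: 10, 20, 24, 52, 65, 92, 104.
Observation 72.8 falls in the class 250 – <275.
L = 250, CF = 65, f = 27, h = 25.
P70 = 250 + ((72.8 − 65)/27)·25 = 250 + 7.22222 = 257.222.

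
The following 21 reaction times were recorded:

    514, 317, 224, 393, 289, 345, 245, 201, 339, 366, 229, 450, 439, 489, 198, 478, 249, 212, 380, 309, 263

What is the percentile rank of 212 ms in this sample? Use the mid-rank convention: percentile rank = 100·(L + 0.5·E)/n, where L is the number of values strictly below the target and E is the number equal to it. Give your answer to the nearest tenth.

11.9

Sorted: 198, 201, 212, 224, 229, 245, 249, 263, 289, 309, 317, 339, 345, 366, 380, 393, 439, 450, 478, 489, 514.
Count below 212: L = 2; count equal: E = 1; n = 21.
Percentile rank = 100·(2 + 0.5·1)/21 = 100·2.5/21 = 11.9.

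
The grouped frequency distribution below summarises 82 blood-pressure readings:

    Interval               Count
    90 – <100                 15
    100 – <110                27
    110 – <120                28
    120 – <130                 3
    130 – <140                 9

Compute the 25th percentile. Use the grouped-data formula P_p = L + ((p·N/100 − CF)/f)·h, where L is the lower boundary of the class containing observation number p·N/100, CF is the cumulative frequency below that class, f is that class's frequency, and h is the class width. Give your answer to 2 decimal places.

102.04

N = 82; target position k = 25/100 · 82 = 20.5.
Cumulative frequencies: 15, 42, 70, 73, 82.
Observation 20.5 falls in the class 100 – <110.
L = 100, CF = 15, f = 27, h = 10.
P25 = 100 + ((20.5 − 15)/27)·10 = 100 + 2.03704 = 102.037.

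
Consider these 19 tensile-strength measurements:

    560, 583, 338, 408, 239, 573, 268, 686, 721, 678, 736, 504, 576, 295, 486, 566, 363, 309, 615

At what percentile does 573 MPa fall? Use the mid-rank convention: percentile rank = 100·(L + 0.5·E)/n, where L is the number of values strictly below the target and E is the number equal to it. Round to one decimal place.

60.5

Sorted: 239, 268, 295, 309, 338, 363, 408, 486, 504, 560, 566, 573, 576, 583, 615, 678, 686, 721, 736.
Count below 573: L = 11; count equal: E = 1; n = 19.
Percentile rank = 100·(11 + 0.5·1)/19 = 100·11.5/19 = 60.53.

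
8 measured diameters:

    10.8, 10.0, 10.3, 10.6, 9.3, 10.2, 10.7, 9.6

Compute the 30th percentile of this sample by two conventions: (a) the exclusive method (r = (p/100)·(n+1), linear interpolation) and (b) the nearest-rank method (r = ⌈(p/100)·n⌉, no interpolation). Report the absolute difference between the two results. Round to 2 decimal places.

0.12

Sorted: 9.3, 9.6, 10.0, 10.2, 10.3, 10.6, 10.7, 10.8.
n = 8.
(a) r = 2.7; between ranks 2 (9.6) and 3 (10.0): 9.88.
(b) the nearest-rank method: rank 3 → 10.
|9.88 − 10| = 0.12.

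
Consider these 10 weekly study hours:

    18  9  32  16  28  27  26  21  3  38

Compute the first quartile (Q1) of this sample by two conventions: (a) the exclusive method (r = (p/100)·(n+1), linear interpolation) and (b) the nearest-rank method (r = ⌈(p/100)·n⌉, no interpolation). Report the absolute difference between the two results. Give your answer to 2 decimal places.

1.75

Sorted: 3, 9, 16, 18, 21, 26, 27, 28, 32, 38.
n = 10.
(a) r = 2.75; between ranks 2 (9) and 3 (16): 14.25.
(b) the nearest-rank method: rank 3 → 16.
|14.25 − 16| = 1.75.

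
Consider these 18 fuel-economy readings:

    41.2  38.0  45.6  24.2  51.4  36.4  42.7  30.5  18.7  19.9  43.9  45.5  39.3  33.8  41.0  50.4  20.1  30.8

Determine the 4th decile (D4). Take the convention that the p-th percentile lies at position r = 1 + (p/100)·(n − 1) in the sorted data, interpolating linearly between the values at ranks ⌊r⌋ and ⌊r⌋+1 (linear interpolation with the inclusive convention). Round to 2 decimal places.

35.88

Sorted: 18.7, 19.9, 20.1, 24.2, 30.5, 30.8, 33.8, 36.4, 38.0, 39.3, 41.0, 41.2, 42.7, 43.9, 45.5, 45.6, 50.4, 51.4.
n = 18.
r = 1 + (40/100)·(18 − 1) = 1 + 6.8 = 7.8.
Rank 7 is 33.8 and rank 8 is 36.4.
Interpolate: 33.8 + 0.8·(36.4 − 33.8) = 33.8 + 0.8·2.6 = 35.88.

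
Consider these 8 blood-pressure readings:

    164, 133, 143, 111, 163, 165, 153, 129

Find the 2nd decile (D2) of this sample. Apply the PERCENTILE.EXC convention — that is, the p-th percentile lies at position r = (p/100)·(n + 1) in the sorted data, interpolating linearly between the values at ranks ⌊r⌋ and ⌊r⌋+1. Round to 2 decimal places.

125.40

Sorted: 111, 129, 133, 143, 153, 163, 164, 165.
n = 8.
r = (20/100)·(8 + 1) = 1.8.
Rank 1 is 111 and rank 2 is 129.
Interpolate: 111 + 0.8·(129 − 111) = 111 + 0.8·18 = 125.4.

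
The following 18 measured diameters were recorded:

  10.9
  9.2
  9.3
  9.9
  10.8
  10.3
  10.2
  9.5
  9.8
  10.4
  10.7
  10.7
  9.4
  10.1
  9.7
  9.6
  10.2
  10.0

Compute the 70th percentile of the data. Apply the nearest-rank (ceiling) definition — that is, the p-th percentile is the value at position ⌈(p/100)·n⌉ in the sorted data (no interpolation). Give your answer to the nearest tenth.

10.3

Sorted: 9.2, 9.3, 9.4, 9.5, 9.6, 9.7, 9.8, 9.9, 10.0, 10.1, 10.2, 10.2, 10.3, 10.4, 10.7, 10.7, 10.8, 10.9.
n = 18.
Position = ⌈70/100 · 18⌉ = ⌈12.6⌉ = 13.
The value at rank 13 is 10.3.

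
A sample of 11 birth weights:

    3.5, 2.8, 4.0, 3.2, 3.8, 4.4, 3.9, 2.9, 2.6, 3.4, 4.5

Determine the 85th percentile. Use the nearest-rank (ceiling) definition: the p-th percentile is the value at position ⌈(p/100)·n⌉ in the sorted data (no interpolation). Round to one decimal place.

Sorted: 2.6, 2.8, 2.9, 3.2, 3.4, 3.5, 3.8, 3.9, 4.0, 4.4, 4.5.
n = 11.
Position = ⌈85/100 · 11⌉ = ⌈9.35⌉ = 10.
The value at rank 10 is 4.4.

4.4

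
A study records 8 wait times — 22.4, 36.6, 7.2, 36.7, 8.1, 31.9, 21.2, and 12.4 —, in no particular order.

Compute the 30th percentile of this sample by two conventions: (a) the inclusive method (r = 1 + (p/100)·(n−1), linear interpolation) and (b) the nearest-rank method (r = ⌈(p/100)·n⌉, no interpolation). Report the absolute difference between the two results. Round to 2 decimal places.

Sorted: 7.2, 8.1, 12.4, 21.2, 22.4, 31.9, 36.6, 36.7.
n = 8.
(a) r = 3.1; between ranks 3 (12.4) and 4 (21.2): 13.28.
(b) the nearest-rank method: rank 3 → 12.4.
|13.28 − 12.4| = 0.88.

0.88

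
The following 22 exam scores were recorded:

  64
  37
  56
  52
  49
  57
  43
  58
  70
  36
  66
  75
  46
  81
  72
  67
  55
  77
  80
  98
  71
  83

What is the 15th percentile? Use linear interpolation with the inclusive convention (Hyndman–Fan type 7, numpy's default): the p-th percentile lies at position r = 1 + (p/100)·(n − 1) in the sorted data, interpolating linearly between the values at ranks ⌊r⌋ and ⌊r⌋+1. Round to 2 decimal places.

46.45

Sorted: 36, 37, 43, 46, 49, 52, 55, 56, 57, 58, 64, 66, 67, 70, 71, 72, 75, 77, 80, 81, 83, 98.
n = 22.
r = 1 + (15/100)·(22 − 1) = 1 + 3.15 = 4.15.
Rank 4 is 46 and rank 5 is 49.
Interpolate: 46 + 0.15·(49 − 46) = 46 + 0.15·3 = 46.45.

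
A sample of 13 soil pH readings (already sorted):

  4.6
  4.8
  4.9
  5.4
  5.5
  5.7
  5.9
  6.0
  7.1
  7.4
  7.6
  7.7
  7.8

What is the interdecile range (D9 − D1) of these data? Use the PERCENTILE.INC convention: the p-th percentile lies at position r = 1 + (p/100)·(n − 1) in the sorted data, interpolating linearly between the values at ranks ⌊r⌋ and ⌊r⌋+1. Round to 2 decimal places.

n = 13.
P10: r = 2.2; ranks 2–3 are 4.8, 4.9; interpolating gives 4.82.
P90: r = 11.8; ranks 11–12 are 7.6, 7.7; interpolating gives 7.68.
Difference: 7.68 − 4.82 = 2.86.

2.86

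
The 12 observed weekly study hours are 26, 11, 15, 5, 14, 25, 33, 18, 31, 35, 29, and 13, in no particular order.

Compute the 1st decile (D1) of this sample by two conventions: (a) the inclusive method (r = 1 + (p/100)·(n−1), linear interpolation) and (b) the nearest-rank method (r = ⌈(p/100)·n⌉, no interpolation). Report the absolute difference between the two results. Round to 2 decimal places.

Sorted: 5, 11, 13, 14, 15, 18, 25, 26, 29, 31, 33, 35.
n = 12.
(a) r = 2.1; between ranks 2 (11) and 3 (13): 11.2.
(b) the nearest-rank method: rank 2 → 11.
|11.2 − 11| = 0.2.

0.20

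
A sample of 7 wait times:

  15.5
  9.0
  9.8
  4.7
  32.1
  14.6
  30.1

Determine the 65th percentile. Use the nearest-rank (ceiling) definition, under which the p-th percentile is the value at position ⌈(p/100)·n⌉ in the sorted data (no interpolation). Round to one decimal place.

Sorted: 4.7, 9.0, 9.8, 14.6, 15.5, 30.1, 32.1.
n = 7.
Position = ⌈65/100 · 7⌉ = ⌈4.55⌉ = 5.
The value at rank 5 is 15.5.

15.5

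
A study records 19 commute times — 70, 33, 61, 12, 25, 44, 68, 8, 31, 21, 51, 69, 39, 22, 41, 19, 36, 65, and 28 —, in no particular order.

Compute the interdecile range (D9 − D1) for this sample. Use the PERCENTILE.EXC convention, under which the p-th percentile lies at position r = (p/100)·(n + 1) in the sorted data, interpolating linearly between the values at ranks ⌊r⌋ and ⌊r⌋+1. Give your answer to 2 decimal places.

Sorted: 8, 12, 19, 21, 22, 25, 28, 31, 33, 36, 39, 41, 44, 51, 61, 65, 68, 69, 70.
n = 19.
P10: r = 2 (integer) → 12.
P90: r = 18 (integer) → 69.
Difference: 69 − 12 = 57.

57.00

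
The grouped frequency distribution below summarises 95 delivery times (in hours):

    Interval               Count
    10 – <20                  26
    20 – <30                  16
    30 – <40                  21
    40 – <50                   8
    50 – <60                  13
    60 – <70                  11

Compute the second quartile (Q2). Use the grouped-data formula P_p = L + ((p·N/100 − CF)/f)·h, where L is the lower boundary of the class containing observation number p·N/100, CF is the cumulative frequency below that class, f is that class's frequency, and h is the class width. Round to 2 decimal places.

N = 95; target position k = 50/100 · 95 = 47.5.
Cumulative frequencies: 26, 42, 63, 71, 84, 95.
Observation 47.5 falls in the class 30 – <40.
L = 30, CF = 42, f = 21, h = 10.
P50 = 30 + ((47.5 − 42)/21)·10 = 30 + 2.61905 = 32.619.

32.62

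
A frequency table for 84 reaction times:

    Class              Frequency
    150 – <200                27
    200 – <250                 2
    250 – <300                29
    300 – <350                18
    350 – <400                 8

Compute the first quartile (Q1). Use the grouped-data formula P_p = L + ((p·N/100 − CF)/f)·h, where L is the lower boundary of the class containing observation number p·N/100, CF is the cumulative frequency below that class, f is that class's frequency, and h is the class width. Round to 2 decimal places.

188.89

N = 84; target position k = 25/100 · 84 = 21.
Cumulative frequencies: 27, 29, 58, 76, 84.
Observation 21 falls in the class 150 – <200.
L = 150, CF = 0, f = 27, h = 50.
P25 = 150 + ((21 − 0)/27)·50 = 150 + 38.8889 = 188.889.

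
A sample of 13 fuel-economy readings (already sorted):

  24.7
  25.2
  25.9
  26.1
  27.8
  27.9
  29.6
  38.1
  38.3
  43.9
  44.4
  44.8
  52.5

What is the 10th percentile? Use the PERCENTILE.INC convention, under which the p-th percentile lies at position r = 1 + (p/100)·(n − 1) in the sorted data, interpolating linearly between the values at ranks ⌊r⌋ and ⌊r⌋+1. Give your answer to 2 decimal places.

n = 13.
r = 1 + (10/100)·(13 − 1) = 1 + 1.2 = 2.2.
Rank 2 is 25.2 and rank 3 is 25.9.
Interpolate: 25.2 + 0.2·(25.9 − 25.2) = 25.2 + 0.2·0.7 = 25.34.

25.34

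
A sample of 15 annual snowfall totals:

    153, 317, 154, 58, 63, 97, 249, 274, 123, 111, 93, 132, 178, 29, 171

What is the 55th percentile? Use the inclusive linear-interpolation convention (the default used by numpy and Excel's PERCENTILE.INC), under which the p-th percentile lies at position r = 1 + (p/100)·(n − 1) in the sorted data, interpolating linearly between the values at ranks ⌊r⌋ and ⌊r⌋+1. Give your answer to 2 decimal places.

Sorted: 29, 58, 63, 93, 97, 111, 123, 132, 153, 154, 171, 178, 249, 274, 317.
n = 15.
r = 1 + (55/100)·(15 − 1) = 1 + 7.7 = 8.7.
Rank 8 is 132 and rank 9 is 153.
Interpolate: 132 + 0.7·(153 − 132) = 132 + 0.7·21 = 146.7.

146.70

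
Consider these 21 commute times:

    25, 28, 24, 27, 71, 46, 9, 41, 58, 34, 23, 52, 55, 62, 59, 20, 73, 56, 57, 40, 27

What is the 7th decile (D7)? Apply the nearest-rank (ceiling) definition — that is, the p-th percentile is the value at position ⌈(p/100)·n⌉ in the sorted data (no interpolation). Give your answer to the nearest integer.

Sorted: 9, 20, 23, 24, 25, 27, 27, 28, 34, 40, 41, 46, 52, 55, 56, 57, 58, 59, 62, 71, 73.
n = 21.
Position = ⌈70/100 · 21⌉ = ⌈14.7⌉ = 15.
The value at rank 15 is 56.

56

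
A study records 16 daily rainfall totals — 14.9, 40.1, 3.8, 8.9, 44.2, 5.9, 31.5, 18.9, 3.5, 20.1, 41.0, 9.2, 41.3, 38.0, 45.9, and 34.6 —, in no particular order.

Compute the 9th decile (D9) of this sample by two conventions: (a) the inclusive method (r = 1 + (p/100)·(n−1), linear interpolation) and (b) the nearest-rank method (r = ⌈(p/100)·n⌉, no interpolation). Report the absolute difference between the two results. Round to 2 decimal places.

Sorted: 3.5, 3.8, 5.9, 8.9, 9.2, 14.9, 18.9, 20.1, 31.5, 34.6, 38.0, 40.1, 41.0, 41.3, 44.2, 45.9.
n = 16.
(a) r = 14.5; between ranks 14 (41.3) and 15 (44.2): 42.75.
(b) the nearest-rank method: rank 15 → 44.2.
|42.75 − 44.2| = 1.45.

1.45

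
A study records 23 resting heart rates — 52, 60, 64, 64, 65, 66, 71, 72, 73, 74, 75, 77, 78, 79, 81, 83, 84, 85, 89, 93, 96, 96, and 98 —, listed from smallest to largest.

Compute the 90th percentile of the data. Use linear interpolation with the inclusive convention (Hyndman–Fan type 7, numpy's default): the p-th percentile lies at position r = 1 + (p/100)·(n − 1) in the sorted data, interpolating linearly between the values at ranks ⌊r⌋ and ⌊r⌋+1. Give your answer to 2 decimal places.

95.40

n = 23.
r = 1 + (90/100)·(23 − 1) = 1 + 19.8 = 20.8.
Rank 20 is 93 and rank 21 is 96.
Interpolate: 93 + 0.8·(96 − 93) = 93 + 0.8·3 = 95.4.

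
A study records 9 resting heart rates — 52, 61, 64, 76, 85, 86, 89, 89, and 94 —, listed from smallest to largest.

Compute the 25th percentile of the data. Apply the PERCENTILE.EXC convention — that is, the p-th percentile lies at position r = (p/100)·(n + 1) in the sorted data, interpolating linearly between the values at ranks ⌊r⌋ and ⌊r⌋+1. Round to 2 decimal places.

62.50

n = 9.
r = (25/100)·(9 + 1) = 2.5.
Rank 2 is 61 and rank 3 is 64.
Interpolate: 61 + 0.5·(64 − 61) = 61 + 0.5·3 = 62.5.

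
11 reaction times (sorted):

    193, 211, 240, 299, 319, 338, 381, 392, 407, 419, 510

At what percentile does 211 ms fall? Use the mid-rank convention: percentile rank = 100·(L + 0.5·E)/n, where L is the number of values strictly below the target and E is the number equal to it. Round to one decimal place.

Count below 211: L = 1; count equal: E = 1; n = 11.
Percentile rank = 100·(1 + 0.5·1)/11 = 100·1.5/11 = 13.64.

13.6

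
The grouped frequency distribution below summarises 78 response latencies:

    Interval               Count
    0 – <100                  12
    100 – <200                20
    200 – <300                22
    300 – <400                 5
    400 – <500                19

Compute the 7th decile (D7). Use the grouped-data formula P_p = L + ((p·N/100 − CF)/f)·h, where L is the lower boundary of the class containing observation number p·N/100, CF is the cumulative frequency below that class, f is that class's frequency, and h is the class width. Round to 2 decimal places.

312.00

N = 78; target position k = 70/100 · 78 = 54.6.
Cumulative frequencies: 12, 32, 54, 59, 78.
Observation 54.6 falls in the class 300 – <400.
L = 300, CF = 54, f = 5, h = 100.
P70 = 300 + ((54.6 − 54)/5)·100 = 300 + 12 = 312.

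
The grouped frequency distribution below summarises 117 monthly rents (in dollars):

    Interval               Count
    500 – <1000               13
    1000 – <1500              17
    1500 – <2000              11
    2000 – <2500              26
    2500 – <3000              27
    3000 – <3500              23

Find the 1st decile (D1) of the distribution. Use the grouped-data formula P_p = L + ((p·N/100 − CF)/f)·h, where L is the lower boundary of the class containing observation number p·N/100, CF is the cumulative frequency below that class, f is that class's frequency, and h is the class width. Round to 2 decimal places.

950.00

N = 117; target position k = 10/100 · 117 = 11.7.
Cumulative frequencies: 13, 30, 41, 67, 94, 117.
Observation 11.7 falls in the class 500 – <1000.
L = 500, CF = 0, f = 13, h = 500.
P10 = 500 + ((11.7 − 0)/13)·500 = 500 + 450 = 950.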